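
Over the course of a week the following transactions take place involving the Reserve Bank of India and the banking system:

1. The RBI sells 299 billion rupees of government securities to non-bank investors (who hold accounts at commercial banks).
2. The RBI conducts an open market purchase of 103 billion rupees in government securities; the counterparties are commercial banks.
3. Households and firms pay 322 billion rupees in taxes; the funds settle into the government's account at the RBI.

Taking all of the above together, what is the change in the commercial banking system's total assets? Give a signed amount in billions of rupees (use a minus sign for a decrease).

RBI balance sheet:
  Assets:      Securities −196B
  Liabilities: Bank reserves −518B, Government deposits +322B
Commercial banking system:
  Assets:      Reserves at CB −518B, Securities −103B
  Liabilities: Checkable deposits −621B
Change in total bank assets = -621 billion.

-621 billion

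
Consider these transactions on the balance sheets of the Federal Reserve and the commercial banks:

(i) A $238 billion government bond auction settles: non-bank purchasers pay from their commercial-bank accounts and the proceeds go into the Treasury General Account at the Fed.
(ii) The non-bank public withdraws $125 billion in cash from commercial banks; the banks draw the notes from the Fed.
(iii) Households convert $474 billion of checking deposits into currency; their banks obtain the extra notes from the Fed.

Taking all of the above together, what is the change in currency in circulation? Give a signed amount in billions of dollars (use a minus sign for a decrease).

Government account inflow $238 billion: no currency enters or leaves circulation → 0.
Currency withdrawal $125 billion: notes leave the central bank → +$125B.
Currency withdrawal $474 billion: notes leave the central bank → +$474B.
Net: 0 + 125 + 474 = +$599 billion.

+$599 billion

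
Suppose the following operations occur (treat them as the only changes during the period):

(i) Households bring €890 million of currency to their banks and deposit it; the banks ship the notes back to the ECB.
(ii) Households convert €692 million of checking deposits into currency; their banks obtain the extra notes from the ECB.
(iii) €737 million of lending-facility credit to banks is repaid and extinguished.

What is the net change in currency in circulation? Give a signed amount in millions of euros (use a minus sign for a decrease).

ECB balance sheet:
  Assets:      Loans to banks −€737M
  Liabilities: Bank reserves −€539M, Currency in circulation −€198M
So the change in currency in circulation is -€198 million.

-€198 million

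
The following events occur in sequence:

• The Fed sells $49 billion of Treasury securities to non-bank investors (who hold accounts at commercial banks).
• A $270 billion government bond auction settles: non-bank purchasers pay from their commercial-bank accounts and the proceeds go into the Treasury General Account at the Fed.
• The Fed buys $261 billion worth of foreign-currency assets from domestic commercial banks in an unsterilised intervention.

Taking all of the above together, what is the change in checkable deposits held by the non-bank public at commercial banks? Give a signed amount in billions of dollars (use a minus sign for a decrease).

-$319 billion

Asset sale (to non-banks) $49 billion: non-bank counterparties' bank balances fall → −$49B.
Government account inflow $270 billion: non-bank counterparties' bank balances fall → −$270B.
FX purchase $261 billion: the counterparty is a bank, so public deposits are unchanged → 0.
Net: −49 − 270 + 0 = -$319 billion.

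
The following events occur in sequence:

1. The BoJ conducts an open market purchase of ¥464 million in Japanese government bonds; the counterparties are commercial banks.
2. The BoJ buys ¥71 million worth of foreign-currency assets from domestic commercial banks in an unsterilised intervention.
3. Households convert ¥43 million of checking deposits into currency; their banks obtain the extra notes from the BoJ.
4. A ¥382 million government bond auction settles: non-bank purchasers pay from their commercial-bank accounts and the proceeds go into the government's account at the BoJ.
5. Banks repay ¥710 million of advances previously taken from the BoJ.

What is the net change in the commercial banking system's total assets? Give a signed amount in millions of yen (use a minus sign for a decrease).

-¥1135 million

OMO purchase (from banks) ¥464 million: just an asset swap on bank balance sheets → 0.
FX purchase ¥71 million: just an asset swap on bank balance sheets → 0.
Currency withdrawal ¥43 million: bank balance sheets shrink → −¥43M.
Government account inflow ¥382 million: bank balance sheets shrink → −¥382M.
Discount-window repayment ¥710 million: bank balance sheets shrink → −¥710M.
Net: 0 + 0 − 43 − 382 − 710 = -¥1135 million.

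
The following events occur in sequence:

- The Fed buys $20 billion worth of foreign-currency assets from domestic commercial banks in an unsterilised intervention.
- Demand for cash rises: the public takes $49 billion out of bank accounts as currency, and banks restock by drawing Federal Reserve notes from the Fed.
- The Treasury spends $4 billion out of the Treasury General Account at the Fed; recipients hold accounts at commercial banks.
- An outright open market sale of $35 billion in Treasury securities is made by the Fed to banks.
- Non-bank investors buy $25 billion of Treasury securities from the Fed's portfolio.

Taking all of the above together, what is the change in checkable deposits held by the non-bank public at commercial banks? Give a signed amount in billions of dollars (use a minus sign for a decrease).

-$70 billion

Fed balance sheet:
  Assets:      Securities −$60B, Foreign assets +$20B
  Liabilities: Bank reserves −$85B, Currency in circulation +$49B, Government deposits −$4B
Commercial banking system:
  Assets:      Reserves at CB −$85B, Securities +$35B, Foreign assets −$20B
  Liabilities: Checkable deposits −$70B
So the change in checkable deposits held by the non-bank public at commercial banks is -$70 billion.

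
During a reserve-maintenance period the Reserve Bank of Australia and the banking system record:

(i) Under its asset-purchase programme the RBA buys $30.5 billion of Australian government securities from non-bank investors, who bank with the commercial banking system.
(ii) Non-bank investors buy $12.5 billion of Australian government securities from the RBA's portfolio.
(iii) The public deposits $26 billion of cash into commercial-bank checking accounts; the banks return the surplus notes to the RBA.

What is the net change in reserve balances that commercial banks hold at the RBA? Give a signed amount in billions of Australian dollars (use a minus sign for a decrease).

RBA balance sheet:
  Assets:      Securities +$18B
  Liabilities: Bank reserves +$44B, Currency in circulation −$26B
Commercial banking system:
  Assets:      Reserves at CB +$44B
  Liabilities: Checkable deposits +$44B
So the change in reserve balances that commercial banks hold at the RBA is +$44 billion.

+$44 billion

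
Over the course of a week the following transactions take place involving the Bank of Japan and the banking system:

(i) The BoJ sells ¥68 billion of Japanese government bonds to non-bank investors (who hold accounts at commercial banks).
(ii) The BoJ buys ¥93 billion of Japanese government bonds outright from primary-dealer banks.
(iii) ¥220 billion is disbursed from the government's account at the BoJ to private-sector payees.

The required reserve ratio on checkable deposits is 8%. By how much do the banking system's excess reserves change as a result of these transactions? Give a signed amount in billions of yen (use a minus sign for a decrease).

Asset sale (to non-banks) ¥68 billion: reserves −¥68B, deposits −¥68B.
OMO purchase (from banks) ¥93 billion: reserves +¥93B, deposits 0.
Government spending ¥220 billion: reserves +¥220B, deposits +¥220B.
Totals: Δreserves = +¥245B, Δdeposits = +¥152B.
Δrequired reserves = 8% × +¥152B = +¥12.16B.
Δexcess reserves = Δreserves − Δrequired = +¥245B − (+¥12.16B) = +¥232.84 billion.

+¥232.84 billion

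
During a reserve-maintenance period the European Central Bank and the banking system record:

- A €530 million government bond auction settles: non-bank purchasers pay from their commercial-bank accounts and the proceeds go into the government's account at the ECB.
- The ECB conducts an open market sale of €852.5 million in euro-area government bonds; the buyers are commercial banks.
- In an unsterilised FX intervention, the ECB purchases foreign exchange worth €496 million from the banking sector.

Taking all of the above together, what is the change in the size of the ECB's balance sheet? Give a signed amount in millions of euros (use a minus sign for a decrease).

Government account inflow €530 million: only the composition of liabilities changes → 0.
OMO sale (to banks) €852.5 million: an ECB asset is shed → −€852.5M.
FX purchase €496 million: an ECB asset is acquired → +€496M.
Net: 0 − 852.5 + 496 = -€356.5 million.

-€356.5 million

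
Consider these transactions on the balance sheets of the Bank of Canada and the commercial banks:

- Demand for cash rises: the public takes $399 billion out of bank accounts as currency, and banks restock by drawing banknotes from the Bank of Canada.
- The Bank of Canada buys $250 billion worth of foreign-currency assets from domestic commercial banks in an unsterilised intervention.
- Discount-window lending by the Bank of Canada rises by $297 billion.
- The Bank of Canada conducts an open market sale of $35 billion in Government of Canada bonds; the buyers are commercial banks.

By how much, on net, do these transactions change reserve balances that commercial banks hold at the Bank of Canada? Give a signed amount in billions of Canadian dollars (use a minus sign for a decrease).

+$113 billion

Bank of Canada balance sheet:
  Assets:      Securities −$35B, Loans to banks +$297B, Foreign assets +$250B
  Liabilities: Bank reserves +$113B, Currency in circulation +$399B
Commercial banking system:
  Assets:      Reserves at CB +$113B, Securities +$35B, Foreign assets −$250B
  Liabilities: Checkable deposits −$399B, Borrowings from CB +$297B
So the change in reserve balances that commercial banks hold at the Bank of Canada is +$113 billion.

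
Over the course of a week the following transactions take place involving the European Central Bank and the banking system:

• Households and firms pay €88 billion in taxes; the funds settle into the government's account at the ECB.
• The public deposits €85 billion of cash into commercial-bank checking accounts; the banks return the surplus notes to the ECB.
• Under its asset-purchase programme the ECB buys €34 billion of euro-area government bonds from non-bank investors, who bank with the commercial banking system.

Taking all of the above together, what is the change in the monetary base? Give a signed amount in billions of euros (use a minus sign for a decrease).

-€54 billion

ECB balance sheet:
  Assets:      Securities +€34B
  Liabilities: Bank reserves +€31B, Currency in circulation −€85B, Government deposits +€88B
Commercial banking system:
  Assets:      Reserves at CB +€31B
  Liabilities: Checkable deposits +€31B
Monetary base = currency + reserves: −€85B + (+€31B) = -€54 billion.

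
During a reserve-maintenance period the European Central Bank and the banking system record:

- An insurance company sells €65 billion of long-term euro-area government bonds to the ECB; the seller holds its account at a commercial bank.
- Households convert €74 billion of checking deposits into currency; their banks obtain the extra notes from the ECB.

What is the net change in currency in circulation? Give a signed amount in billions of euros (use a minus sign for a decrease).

ECB balance sheet:
  Assets:      Securities +€65B
  Liabilities: Bank reserves −€9B, Currency in circulation +€74B
Commercial banking system:
  Assets:      Reserves at CB −€9B
  Liabilities: Checkable deposits −€9B
So the change in currency in circulation is +€74 billion.

+€74 billion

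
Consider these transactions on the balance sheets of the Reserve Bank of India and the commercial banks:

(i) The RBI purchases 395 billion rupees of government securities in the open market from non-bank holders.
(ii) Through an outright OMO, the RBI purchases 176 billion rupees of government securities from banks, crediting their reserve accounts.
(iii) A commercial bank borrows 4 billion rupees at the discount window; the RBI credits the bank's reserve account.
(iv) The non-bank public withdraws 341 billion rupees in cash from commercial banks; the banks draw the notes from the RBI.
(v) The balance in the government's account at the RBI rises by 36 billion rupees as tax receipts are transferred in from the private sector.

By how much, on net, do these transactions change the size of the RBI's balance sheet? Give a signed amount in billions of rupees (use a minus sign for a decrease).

+575 billion

Asset purchase (from non-banks) 395 billion rupees: an RBI asset is acquired → +395B.
OMO purchase (from banks) 176 billion rupees: an RBI asset is acquired → +176B.
Discount-window loan 4 billion rupees: an RBI asset is acquired → +4B.
Currency withdrawal 341 billion rupees: only the composition of liabilities changes → 0.
Government account inflow 36 billion rupees: only the composition of liabilities changes → 0.
Net: 395 + 176 + 4 + 0 + 0 = +575 billion.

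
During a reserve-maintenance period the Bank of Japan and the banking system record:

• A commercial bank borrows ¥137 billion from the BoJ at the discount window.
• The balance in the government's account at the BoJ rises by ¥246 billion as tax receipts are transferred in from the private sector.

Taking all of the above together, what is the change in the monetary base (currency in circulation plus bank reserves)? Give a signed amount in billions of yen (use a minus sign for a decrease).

Discount-window loan ¥137 billion: BoJ balance sheet expands → +¥137B.
Government account inflow ¥246 billion: reserves shift to a non-base liability → −¥246B.
Net: 137 − 246 = -¥109 billion.

-¥109 billion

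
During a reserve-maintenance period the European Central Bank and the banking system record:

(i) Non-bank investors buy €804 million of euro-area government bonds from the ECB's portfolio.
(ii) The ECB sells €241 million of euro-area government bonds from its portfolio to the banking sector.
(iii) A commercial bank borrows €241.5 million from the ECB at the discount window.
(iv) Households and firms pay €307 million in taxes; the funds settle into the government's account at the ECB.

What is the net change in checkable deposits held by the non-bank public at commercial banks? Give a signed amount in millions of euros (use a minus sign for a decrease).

ECB balance sheet:
  Assets:      Securities −€1045M, Loans to banks +€241.5M
  Liabilities: Bank reserves −€1110.5M, Government deposits +€307M
Commercial banking system:
  Assets:      Reserves at CB −€1110.5M, Securities +€241M
  Liabilities: Checkable deposits −€1111M, Borrowings from CB +€241.5M
So the change in checkable deposits held by the non-bank public at commercial banks is -€1111 million.

-€1111 million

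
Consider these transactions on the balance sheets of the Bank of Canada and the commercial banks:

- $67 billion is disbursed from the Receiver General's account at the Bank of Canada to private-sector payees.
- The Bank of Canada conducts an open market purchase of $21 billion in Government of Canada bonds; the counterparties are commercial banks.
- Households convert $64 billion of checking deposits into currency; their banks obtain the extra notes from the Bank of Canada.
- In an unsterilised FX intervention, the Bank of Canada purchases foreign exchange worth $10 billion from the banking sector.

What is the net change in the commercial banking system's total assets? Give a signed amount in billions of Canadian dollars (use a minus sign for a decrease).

Government spending $67 billion: bank balance sheets expand → +$67B.
OMO purchase (from banks) $21 billion: just an asset swap on bank balance sheets → 0.
Currency withdrawal $64 billion: bank balance sheets shrink → −$64B.
FX purchase $10 billion: just an asset swap on bank balance sheets → 0.
Net: 67 + 0 − 64 + 0 = +$3 billion.

+$3 billion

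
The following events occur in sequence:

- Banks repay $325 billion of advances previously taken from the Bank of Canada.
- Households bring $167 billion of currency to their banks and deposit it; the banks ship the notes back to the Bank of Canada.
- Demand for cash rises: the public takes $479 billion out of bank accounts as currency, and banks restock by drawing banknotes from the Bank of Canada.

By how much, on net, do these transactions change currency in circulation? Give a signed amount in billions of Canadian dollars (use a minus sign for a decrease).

+$312 billion

Discount-window repayment $325 billion: no currency enters or leaves circulation → 0.
Currency deposit $167 billion: notes return to the central bank → −$167B.
Currency withdrawal $479 billion: notes leave the central bank → +$479B.
Net: 0 − 167 + 479 = +$312 billion.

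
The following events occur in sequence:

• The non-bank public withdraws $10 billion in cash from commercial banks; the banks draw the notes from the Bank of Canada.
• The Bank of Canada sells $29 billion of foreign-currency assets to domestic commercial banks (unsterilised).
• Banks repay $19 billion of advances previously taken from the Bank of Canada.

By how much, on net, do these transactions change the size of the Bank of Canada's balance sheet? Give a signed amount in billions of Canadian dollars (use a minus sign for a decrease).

-$48 billion

Bank of Canada balance sheet:
  Assets:      Loans to banks −$19B, Foreign assets −$29B
  Liabilities: Bank reserves −$58B, Currency in circulation +$10B
Commercial banking system:
  Assets:      Reserves at CB −$58B, Foreign assets +$29B
  Liabilities: Checkable deposits −$10B, Borrowings from CB −$19B
Change in total Bank of Canada assets = -$48 billion.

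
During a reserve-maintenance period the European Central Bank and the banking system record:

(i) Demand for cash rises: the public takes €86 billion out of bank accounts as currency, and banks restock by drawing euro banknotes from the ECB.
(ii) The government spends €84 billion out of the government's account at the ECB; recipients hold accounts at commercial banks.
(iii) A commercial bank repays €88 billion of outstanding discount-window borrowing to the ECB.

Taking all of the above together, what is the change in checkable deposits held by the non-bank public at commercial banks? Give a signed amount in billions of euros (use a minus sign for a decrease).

ECB balance sheet:
  Assets:      Loans to banks −€88B
  Liabilities: Bank reserves −€90B, Currency in circulation +€86B, Government deposits −€84B
Commercial banking system:
  Assets:      Reserves at CB −€90B
  Liabilities: Checkable deposits −€2B, Borrowings from CB −€88B
So the change in checkable deposits held by the non-bank public at commercial banks is -€2 billion.

-€2 billion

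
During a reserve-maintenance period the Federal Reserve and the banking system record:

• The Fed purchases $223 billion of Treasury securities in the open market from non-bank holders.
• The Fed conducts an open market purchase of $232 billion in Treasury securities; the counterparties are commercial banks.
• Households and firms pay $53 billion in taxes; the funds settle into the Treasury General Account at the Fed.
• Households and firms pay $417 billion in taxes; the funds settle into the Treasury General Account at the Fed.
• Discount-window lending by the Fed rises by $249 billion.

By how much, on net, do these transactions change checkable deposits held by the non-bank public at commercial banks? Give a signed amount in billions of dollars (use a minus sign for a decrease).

Fed balance sheet:
  Assets:      Securities +$455B, Loans to banks +$249B
  Liabilities: Bank reserves +$234B, Government deposits +$470B
Commercial banking system:
  Assets:      Reserves at CB +$234B, Securities −$232B
  Liabilities: Checkable deposits −$247B, Borrowings from CB +$249B
So the change in checkable deposits held by the non-bank public at commercial banks is -$247 billion.

-$247 billion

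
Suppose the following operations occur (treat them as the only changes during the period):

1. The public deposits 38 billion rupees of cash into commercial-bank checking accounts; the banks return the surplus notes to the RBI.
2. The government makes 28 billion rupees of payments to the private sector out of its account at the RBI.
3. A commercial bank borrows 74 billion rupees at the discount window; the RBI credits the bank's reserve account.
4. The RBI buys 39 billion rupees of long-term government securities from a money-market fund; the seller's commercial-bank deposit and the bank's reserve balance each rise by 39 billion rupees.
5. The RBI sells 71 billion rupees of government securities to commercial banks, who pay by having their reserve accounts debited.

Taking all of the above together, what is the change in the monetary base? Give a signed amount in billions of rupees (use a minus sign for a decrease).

RBI balance sheet:
  Assets:      Securities −32B, Loans to banks +74B
  Liabilities: Bank reserves +108B, Currency in circulation −38B, Government deposits −28B
Commercial banking system:
  Assets:      Reserves at CB +108B, Securities +71B
  Liabilities: Checkable deposits +105B, Borrowings from CB +74B
Monetary base = currency + reserves: −38B + (+108B) = +70 billion.

+70 billion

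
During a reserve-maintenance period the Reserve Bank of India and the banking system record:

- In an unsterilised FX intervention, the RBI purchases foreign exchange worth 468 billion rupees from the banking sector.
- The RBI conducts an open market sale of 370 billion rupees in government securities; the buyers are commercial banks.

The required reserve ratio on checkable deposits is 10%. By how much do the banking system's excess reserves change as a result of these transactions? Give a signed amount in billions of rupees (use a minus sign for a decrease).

FX purchase 468 billion rupees: reserves +468B, deposits 0.
OMO sale (to banks) 370 billion rupees: reserves −370B, deposits 0.
Totals: Δreserves = +98B, Δdeposits = 0.
Δrequired reserves = 10% × 0 = 0.
Δexcess reserves = Δreserves − Δrequired = +98B − (0) = +98 billion.

+98 billion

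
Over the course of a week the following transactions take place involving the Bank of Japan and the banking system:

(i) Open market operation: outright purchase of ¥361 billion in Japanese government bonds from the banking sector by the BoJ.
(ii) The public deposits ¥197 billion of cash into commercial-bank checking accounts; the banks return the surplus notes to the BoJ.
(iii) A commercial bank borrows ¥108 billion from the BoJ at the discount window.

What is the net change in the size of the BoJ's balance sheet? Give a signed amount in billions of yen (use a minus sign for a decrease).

OMO purchase (from banks) ¥361 billion: a BoJ asset is acquired → +¥361B.
Currency deposit ¥197 billion: only the composition of liabilities changes → 0.
Discount-window loan ¥108 billion: a BoJ asset is acquired → +¥108B.
Net: 361 + 0 + 108 = +¥469 billion.

+¥469 billion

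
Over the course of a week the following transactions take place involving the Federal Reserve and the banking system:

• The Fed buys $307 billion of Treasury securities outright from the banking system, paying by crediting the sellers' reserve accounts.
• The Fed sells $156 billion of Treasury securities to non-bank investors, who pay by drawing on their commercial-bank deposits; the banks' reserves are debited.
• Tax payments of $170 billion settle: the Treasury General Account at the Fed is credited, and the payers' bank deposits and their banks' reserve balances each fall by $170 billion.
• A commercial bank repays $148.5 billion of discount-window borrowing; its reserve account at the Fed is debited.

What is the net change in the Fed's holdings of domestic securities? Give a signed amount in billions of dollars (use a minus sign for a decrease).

OMO purchase (from banks) $307 billion: securities added to the Fed's portfolio → +$307B.
Asset sale (to non-banks) $156 billion: securities removed from the Fed's portfolio → −$156B.
Government account inflow $170 billion: the Fed's securities portfolio is untouched → 0.
Discount-window repayment $148.5 billion: the Fed's securities portfolio is untouched → 0.
Net: 307 − 156 + 0 + 0 = +$151 billion.

+$151 billion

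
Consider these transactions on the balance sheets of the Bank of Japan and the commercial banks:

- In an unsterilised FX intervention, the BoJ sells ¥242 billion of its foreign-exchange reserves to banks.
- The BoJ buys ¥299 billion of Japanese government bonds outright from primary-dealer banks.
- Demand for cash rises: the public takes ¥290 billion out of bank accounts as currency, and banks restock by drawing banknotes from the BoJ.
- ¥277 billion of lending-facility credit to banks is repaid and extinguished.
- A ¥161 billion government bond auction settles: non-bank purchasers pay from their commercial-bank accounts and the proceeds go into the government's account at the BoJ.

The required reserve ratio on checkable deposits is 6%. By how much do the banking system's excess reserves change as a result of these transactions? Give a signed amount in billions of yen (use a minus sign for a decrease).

FX sale ¥242 billion: reserves −¥242B, deposits 0.
OMO purchase (from banks) ¥299 billion: reserves +¥299B, deposits 0.
Currency withdrawal ¥290 billion: reserves −¥290B, deposits −¥290B.
Discount-window repayment ¥277 billion: reserves −¥277B, deposits 0.
Government account inflow ¥161 billion: reserves −¥161B, deposits −¥161B.
Totals: Δreserves = −¥671B, Δdeposits = −¥451B.
Δrequired reserves = 6% × −¥451B = −¥27.06B.
Δexcess reserves = Δreserves − Δrequired = −¥671B − (−¥27.06B) = -¥643.94 billion.

-¥643.94 billion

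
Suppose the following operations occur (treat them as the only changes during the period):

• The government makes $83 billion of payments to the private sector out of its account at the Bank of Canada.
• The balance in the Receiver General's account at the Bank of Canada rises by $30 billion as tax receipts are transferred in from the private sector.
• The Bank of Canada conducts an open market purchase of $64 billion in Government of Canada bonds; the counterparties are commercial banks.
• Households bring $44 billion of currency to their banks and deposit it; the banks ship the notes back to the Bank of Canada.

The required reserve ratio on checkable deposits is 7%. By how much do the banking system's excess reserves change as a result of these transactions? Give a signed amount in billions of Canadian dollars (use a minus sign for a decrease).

Government spending $83 billion: reserves +$83B, deposits +$83B.
Government account inflow $30 billion: reserves −$30B, deposits −$30B.
OMO purchase (from banks) $64 billion: reserves +$64B, deposits 0.
Currency deposit $44 billion: reserves +$44B, deposits +$44B.
Totals: Δreserves = +$161B, Δdeposits = +$97B.
Δrequired reserves = 7% × +$97B = +$6.79B.
Δexcess reserves = Δreserves − Δrequired = +$161B − (+$6.79B) = +$154.21 billion.

+$154.21 billion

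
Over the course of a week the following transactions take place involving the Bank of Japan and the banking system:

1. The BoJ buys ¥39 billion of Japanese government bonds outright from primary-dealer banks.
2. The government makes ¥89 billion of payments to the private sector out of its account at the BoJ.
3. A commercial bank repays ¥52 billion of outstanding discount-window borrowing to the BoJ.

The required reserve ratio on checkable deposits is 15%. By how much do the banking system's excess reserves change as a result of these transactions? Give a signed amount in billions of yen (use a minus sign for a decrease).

+¥62.65 billion

OMO purchase (from banks) ¥39 billion: reserves +¥39B, deposits 0.
Government spending ¥89 billion: reserves +¥89B, deposits +¥89B.
Discount-window repayment ¥52 billion: reserves −¥52B, deposits 0.
Totals: Δreserves = +¥76B, Δdeposits = +¥89B.
Δrequired reserves = 15% × +¥89B = +¥13.35B.
Δexcess reserves = Δreserves − Δrequired = +¥76B − (+¥13.35B) = +¥62.65 billion.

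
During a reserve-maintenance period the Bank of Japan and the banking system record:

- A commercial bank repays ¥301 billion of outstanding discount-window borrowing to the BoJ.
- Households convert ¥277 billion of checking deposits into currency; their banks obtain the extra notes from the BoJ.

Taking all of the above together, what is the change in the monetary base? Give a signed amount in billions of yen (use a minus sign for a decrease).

Discount-window repayment ¥301 billion: BoJ balance sheet contracts → −¥301B.
Currency withdrawal ¥277 billion: just a shift between currency and reserves — both are base money → 0.
Net: −301 + 0 = -¥301 billion.

-¥301 billion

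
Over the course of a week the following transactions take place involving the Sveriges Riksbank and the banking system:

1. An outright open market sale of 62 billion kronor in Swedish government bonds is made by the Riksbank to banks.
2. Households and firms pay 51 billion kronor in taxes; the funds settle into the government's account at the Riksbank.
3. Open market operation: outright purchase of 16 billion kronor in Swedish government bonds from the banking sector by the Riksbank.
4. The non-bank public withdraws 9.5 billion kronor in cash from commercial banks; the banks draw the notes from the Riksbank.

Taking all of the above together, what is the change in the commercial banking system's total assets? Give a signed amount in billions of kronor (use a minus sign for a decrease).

Riksbank balance sheet:
  Assets:      Securities −46B
  Liabilities: Bank reserves −106.5B, Currency in circulation +9.5B, Government deposits +51B
Commercial banking system:
  Assets:      Reserves at CB −106.5B, Securities +46B
  Liabilities: Checkable deposits −60.5B
Change in total bank assets = -60.5 billion.

-60.5 billion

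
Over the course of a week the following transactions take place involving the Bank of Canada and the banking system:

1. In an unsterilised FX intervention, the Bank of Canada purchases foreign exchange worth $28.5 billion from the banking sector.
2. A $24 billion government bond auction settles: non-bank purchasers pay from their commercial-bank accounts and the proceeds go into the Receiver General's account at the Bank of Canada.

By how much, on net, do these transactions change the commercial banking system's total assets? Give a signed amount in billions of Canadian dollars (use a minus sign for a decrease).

-$24 billion

Bank of Canada balance sheet:
  Assets:      Foreign assets +$28.5B
  Liabilities: Bank reserves +$4.5B, Government deposits +$24B
Commercial banking system:
  Assets:      Reserves at CB +$4.5B, Foreign assets −$28.5B
  Liabilities: Checkable deposits −$24B
Change in total bank assets = -$24 billion.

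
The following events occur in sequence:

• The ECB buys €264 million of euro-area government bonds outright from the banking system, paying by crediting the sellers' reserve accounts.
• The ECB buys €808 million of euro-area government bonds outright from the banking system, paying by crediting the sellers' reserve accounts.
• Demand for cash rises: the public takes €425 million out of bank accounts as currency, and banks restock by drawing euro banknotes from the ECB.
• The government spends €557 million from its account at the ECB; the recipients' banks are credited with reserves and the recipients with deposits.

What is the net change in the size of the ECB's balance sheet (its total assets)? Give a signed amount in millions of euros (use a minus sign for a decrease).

+€1072 million

ECB balance sheet:
  Assets:      Securities +€1072M
  Liabilities: Bank reserves +€1204M, Currency in circulation +€425M, Government deposits −€557M
Commercial banking system:
  Assets:      Reserves at CB +€1204M, Securities −€1072M
  Liabilities: Checkable deposits +€132M
Change in total ECB assets = +€1072 million.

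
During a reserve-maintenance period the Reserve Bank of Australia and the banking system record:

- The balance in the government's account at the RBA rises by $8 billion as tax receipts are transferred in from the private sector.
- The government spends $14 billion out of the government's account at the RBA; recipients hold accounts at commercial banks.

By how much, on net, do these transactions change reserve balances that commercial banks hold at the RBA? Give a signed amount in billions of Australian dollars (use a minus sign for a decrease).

RBA balance sheet:
  Assets:      no change
  Liabilities: Bank reserves +$6B, Government deposits −$6B
So the change in reserve balances that commercial banks hold at the RBA is +$6 billion.

+$6 billion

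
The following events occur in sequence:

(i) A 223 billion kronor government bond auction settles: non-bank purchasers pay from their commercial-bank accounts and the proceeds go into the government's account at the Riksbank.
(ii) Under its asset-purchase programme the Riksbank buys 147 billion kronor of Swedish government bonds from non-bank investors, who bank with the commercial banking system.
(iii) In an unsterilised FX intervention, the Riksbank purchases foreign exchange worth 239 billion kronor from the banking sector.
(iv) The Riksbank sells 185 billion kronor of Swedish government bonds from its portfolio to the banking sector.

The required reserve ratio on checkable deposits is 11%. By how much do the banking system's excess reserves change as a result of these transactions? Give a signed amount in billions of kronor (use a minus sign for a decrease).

-13.64 billion

Government account inflow 223 billion kronor: reserves −223B, deposits −223B.
Asset purchase (from non-banks) 147 billion kronor: reserves +147B, deposits +147B.
FX purchase 239 billion kronor: reserves +239B, deposits 0.
OMO sale (to banks) 185 billion kronor: reserves −185B, deposits 0.
Totals: Δreserves = −22B, Δdeposits = −76B.
Δrequired reserves = 11% × −76B = −8.36B.
Δexcess reserves = Δreserves − Δrequired = −22B − (−8.36B) = -13.64 billion.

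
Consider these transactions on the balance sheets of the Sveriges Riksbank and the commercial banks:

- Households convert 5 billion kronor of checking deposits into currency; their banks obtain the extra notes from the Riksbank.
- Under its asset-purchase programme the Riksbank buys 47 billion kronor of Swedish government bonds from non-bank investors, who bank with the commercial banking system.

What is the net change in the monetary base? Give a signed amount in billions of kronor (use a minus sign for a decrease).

Riksbank balance sheet:
  Assets:      Securities +47B
  Liabilities: Bank reserves +42B, Currency in circulation +5B
Monetary base = currency + reserves: +5B + (+42B) = +47 billion.

+47 billion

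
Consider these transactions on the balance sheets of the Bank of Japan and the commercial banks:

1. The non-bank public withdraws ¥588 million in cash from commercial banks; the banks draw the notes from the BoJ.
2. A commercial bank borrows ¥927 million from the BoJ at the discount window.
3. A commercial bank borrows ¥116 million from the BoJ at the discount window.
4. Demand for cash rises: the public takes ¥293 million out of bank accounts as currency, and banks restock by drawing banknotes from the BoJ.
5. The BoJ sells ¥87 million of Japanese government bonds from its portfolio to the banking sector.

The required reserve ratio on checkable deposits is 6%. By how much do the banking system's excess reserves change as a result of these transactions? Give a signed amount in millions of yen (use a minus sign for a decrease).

+¥127.86 million

Currency withdrawal ¥588 million: reserves −¥588M, deposits −¥588M.
Discount-window loan ¥927 million: reserves +¥927M, deposits 0.
Discount-window loan ¥116 million: reserves +¥116M, deposits 0.
Currency withdrawal ¥293 million: reserves −¥293M, deposits −¥293M.
OMO sale (to banks) ¥87 million: reserves −¥87M, deposits 0.
Totals: Δreserves = +¥75M, Δdeposits = −¥881M.
Δrequired reserves = 6% × −¥881M = −¥52.86M.
Δexcess reserves = Δreserves − Δrequired = +¥75M − (−¥52.86M) = +¥127.86 million.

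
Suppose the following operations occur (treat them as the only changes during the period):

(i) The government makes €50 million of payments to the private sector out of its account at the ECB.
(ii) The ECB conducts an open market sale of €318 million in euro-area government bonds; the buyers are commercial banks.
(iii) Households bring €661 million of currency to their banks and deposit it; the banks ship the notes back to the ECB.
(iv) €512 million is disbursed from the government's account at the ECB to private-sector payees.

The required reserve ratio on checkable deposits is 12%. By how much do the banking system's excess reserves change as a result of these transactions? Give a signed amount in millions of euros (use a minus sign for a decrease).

+€758.24 million

Government spending €50 million: reserves +€50M, deposits +€50M.
OMO sale (to banks) €318 million: reserves −€318M, deposits 0.
Currency deposit €661 million: reserves +€661M, deposits +€661M.
Government spending €512 million: reserves +€512M, deposits +€512M.
Totals: Δreserves = +€905M, Δdeposits = +€1223M.
Δrequired reserves = 12% × +€1223M = +€146.76M.
Δexcess reserves = Δreserves − Δrequired = +€905M − (+€146.76M) = +€758.24 million.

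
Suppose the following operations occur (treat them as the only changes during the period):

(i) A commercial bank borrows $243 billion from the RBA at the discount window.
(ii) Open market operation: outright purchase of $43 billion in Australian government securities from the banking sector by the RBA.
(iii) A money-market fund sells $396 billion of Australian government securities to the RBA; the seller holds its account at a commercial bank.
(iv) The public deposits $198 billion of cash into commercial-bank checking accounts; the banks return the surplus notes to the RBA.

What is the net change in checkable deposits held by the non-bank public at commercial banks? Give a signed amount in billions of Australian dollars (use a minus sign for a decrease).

+$594 billion

Discount-window loan $243 billion: the counterparty is a bank, so public deposits are unchanged → 0.
OMO purchase (from banks) $43 billion: the counterparty is a bank, so public deposits are unchanged → 0.
Asset purchase (from non-banks) $396 billion: non-bank counterparties' bank balances rise → +$396B.
Currency deposit $198 billion: non-bank counterparties' bank balances rise → +$198B.
Net: 0 + 0 + 396 + 198 = +$594 billion.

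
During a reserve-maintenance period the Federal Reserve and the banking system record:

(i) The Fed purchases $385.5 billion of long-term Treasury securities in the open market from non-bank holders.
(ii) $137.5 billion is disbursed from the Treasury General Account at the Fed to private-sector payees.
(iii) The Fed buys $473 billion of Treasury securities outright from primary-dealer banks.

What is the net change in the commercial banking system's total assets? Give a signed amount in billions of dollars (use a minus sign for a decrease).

+$523 billion

Asset purchase (from non-banks) $385.5 billion: bank balance sheets expand → +$385.5B.
Government spending $137.5 billion: bank balance sheets expand → +$137.5B.
OMO purchase (from banks) $473 billion: just an asset swap on bank balance sheets → 0.
Net: 385.5 + 137.5 + 0 = +$523 billion.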